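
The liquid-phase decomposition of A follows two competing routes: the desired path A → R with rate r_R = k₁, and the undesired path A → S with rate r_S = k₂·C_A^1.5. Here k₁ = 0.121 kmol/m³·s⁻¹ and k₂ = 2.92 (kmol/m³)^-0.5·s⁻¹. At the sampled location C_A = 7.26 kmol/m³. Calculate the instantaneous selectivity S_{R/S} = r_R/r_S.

S_{R/S} = r_R/r_S = (k₁)/(k₂·C_A^1.5) = (k₁/k₂)·C_A^-1.5.
= (0.121) / (2.92×7.260^1.5) = 0.1210/57.12 = 0.00212.

0.00212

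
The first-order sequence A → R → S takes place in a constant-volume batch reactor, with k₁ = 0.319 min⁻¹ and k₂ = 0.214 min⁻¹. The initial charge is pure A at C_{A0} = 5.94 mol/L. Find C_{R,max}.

At the optimum, C_{R,max}/C_{A0} = (k₁/k₂)^[k₂/(k₂−k₁)].
= (0.319/0.214)^(0.214/(0.214−0.319)) = (1.491)^(-2.038) = 0.4432.
C_{R,max} = 0.4432×5.94 = 2.63 mol/L.

2.63 mol/L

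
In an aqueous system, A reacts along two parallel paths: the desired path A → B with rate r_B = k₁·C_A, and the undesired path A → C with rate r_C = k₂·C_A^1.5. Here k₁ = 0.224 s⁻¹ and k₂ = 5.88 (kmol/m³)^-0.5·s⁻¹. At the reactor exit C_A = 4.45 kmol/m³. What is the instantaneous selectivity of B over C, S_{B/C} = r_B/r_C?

S_{B/C} = r_B/r_C = (k₁·C_A)/(k₂·C_A^1.5) = (k₁/k₂)·C_A^-0.5.
= (0.224×4.450) / (5.88×4.450^1.5) = 0.9968/55.20 = 0.0181.
The undesired path is higher order in A, so low C_A (CSTR or dilute feed) favours B.

0.0181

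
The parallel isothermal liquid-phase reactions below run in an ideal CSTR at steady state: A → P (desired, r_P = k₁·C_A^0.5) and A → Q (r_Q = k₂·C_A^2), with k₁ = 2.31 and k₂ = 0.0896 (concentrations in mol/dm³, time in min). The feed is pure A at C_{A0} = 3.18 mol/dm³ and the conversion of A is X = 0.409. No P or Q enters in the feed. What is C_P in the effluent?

1.18 mol/dm³

Exit C_A = C_{A0}(1−X) = 3.18×0.591 = 1.879 mol/dm³.
In a CSTR the entire volume is at exit conditions, so r_P = 2.31×1.879^0.5 = 3.167 and r_Q = 0.0896×1.879^2 = 0.3165.
Fraction of consumed A going to P: r_P/(r_P+r_Q) = 0.9091.
C_P = 0.9091·C_{A0}·X = 0.9091×3.18×0.409 = 1.18 mol/dm³.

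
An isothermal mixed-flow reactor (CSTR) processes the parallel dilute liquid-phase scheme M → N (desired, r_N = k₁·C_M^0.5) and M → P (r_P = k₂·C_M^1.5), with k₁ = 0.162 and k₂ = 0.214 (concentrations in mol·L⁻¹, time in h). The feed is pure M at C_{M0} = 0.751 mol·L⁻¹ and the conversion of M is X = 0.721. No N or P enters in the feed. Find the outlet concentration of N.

0.424 mol·L⁻¹

Exit C_M = C_{M0}(1−X) = 0.751×0.279 = 0.2095 mol·L⁻¹.
Rates in a CSTR are evaluated at the outlet concentration: r_N = 0.162×0.2095^0.5 = 0.07415, r_P = 0.214×0.2095^1.5 = 0.02052.
Fraction of consumed M going to N: r_N/(r_N+r_P) = 0.7832.
C_N = 0.7832·C_{M0}·X = 0.7832×0.751×0.721 = 0.424 mol·L⁻¹.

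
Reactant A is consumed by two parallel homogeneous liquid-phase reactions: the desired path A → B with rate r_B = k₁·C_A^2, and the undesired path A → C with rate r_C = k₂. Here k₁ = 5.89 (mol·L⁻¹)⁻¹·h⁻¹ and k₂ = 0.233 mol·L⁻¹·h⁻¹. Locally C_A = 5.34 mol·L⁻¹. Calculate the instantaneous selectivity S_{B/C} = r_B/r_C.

S_{B/C} = r_B/r_C = (k₁·C_A^2)/(k₂) = (k₁/k₂)·C_A^2.
= (5.89×5.340^2) / (0.233) = 168.0/0.2330 = 721.
Since the desired path is higher order in A, keeping C_A high (PFR or concentrated feed) favours B.

721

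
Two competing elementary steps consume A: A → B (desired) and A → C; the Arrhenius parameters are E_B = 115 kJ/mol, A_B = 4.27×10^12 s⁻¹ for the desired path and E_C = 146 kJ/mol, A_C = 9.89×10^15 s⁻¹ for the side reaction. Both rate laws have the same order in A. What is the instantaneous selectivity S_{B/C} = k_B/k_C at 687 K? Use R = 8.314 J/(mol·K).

Since both paths have the same order in A, the concentration cancels and S_{B/C} = k_B/k_C = (A_B/A_C)·exp[(E_C−E_B)/(RT)].
(E_C−E_B)/(RT) = (146−115)×10³/(8.314×687) = 31000/5712 = 5.427.
k_B/k_C = (4.27×10^12/9.89×10^15)·exp(5.427) = 4.317×10^-4 × 227.6 = 0.0983.

0.0983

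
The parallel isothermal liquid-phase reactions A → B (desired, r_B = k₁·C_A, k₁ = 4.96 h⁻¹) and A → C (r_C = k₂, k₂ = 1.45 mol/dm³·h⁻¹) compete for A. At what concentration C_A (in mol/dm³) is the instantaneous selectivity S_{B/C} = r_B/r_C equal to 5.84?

1.71 mol/dm³

S_{B/C} = (k₁/k₂)·C_A ⇒ C_A = S·k₂/k₁.
= 5.84×1.45/4.96 = 1.71 mol/dm³.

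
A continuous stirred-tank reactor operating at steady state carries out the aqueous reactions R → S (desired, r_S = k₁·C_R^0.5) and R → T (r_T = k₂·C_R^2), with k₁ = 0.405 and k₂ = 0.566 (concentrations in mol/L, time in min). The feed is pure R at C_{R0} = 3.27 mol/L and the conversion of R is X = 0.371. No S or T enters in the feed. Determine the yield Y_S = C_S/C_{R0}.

Exit C_R = C_{R0}(1−X) = 3.27×0.629 = 2.057 mol/L.
In a CSTR the entire volume is at exit conditions, so r_S = 0.405×2.057^0.5 = 0.5808 and r_T = 0.566×2.057^2 = 2.394.
Fraction of consumed R going to S: r_S/(r_S+r_T) = 0.1952.
C_S = 0.1952·C_{R0}·X = 0.1952×3.27×0.371 = 0.237 mol/L; Y_S = C_S/C_{R0} = 0.0724.

0.0724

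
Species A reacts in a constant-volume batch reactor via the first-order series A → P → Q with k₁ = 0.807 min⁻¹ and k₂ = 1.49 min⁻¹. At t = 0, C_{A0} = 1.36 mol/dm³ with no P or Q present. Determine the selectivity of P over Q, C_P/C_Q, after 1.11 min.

Solving the coupled first-order balances gives C_P(t) = [k₁/(k₂−k₁)]·C_{A0}·(e^(−k₁t) − e^(−k₂t)).
e^(−k₁t) = e^(−0.807×1.11) = e^(−0.8958) = 0.4083; e^(−k₂t) = e^(−1.654) = 0.1913.
C_P = 0.807×1.36/(1.49−0.807) × (0.4083−0.1913) = 1.607×0.2170 = 0.3487 mol/dm³.
C_A = C_{A0}e^(−k₁t) = 0.5553 mol/dm³, so C_Q = C_{A0}−C_A−C_P = 0.4560 mol/dm³; C_P/C_Q = 0.765.

0.765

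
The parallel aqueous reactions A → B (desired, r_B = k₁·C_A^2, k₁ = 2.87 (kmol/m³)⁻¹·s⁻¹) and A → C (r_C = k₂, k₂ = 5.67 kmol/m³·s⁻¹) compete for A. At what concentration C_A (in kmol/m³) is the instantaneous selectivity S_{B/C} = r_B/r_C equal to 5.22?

3.21 kmol/m³

S_{B/C} = (k₁/k₂)·C_A^2 ⇒ C_A = (S·k₂/k₁)^(0.5).
= (5.22×5.67/2.87)^(0.5) = (10.31)^(0.5) = 3.21 kmol/m³.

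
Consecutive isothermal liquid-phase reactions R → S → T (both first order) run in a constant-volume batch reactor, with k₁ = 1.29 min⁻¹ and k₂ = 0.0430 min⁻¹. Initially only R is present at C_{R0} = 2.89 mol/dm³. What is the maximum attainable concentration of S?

2.57 mol/dm³

At the optimum, C_{S,max}/C_{R0} = (k₁/k₂)^[k₂/(k₂−k₁)].
= (1.29/0.0430)^(0.0430/(0.0430−1.29)) = (30.00)^(-0.03448) = 0.8893.
C_{S,max} = 0.8893×2.89 = 2.57 mol/dm³.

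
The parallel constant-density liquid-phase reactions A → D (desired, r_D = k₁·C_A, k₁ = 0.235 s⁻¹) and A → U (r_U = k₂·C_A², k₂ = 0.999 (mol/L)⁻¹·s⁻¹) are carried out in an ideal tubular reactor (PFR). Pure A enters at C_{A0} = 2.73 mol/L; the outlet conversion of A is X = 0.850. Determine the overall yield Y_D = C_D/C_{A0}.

C_A = C_{A0}(1−X) = 0.4095 mol/L.
Along a PFR/batch, dC_D/dC_A = −r_D/(r_D+r_U) = −k₁/(k₁+k₂·C_A).
Integrating from C_{A0} to C_A: C_D = (0.235/0.999)·ln[(0.235+0.999·2.73)/(0.235+0.999·0.410)] = 0.2352·ln(2.962/0.6441) = 0.3589 mol/L.
Y_D = C_D/C_{A0} = 0.3589/2.73 = 0.131.

0.131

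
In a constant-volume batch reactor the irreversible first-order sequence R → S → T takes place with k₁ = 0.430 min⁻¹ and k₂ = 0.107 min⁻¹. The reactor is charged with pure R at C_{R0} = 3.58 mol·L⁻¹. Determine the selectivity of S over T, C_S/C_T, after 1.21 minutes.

For first-order series with pure R initially, C_S(t) = k₁C_{R0}/(k₂−k₁)·(e^(−k₁t) − e^(−k₂t)).
e^(−k₁t) = e^(−0.430×1.21) = e^(−0.5203) = 0.5943; e^(−k₂t) = e^(−0.1295) = 0.8786.
C_S = 0.430×3.58/(0.107−0.430) × (0.5943−0.8786) = (-4.766)×(-0.2842) = 1.355 mol·L⁻¹.
C_R = C_{R0}e^(−k₁t) = 2.128 mol·L⁻¹, so C_T = C_{R0}−C_R−C_S = 0.09768 mol·L⁻¹; C_S/C_T = 13.9.

13.9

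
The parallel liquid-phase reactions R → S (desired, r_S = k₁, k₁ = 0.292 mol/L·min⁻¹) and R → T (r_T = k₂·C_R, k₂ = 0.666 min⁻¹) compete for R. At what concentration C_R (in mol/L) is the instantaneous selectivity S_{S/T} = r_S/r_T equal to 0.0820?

S_{S/T} = (k₁/k₂)·C_R⁻¹ ⇒ C_R = (S·k₂/k₁)^(-1).
= (0.0820×0.666/0.292)^(-1) = (0.1870)^(-1) = 5.35 mol/L.

5.35 mol/L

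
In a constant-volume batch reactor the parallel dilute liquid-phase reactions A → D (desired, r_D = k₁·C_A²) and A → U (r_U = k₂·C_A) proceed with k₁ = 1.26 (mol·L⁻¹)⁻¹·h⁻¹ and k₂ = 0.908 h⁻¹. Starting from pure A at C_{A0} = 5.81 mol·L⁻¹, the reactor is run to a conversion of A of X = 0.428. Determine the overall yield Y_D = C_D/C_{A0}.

0.369

C_A = C_{A0}(1−X) = 3.323 mol·L⁻¹.
Along a PFR/batch, dC_U/dC_A = −r_U/(r_D+r_U) = −k₂/(k₂+k₁·C_A).
Integrating from C_{A0} to C_A: C_U = (0.908/1.26)·ln[(0.908+1.26·5.81)/(0.908+1.26·3.32)] = 0.7206·ln(8.229/5.095) = 0.3454 mol·L⁻¹.
Then C_D = (C_{A0}−C_A) − C_U = 2.487 − 0.3454 = 2.141 mol·L⁻¹.
Y_D = C_D/C_{A0} = 2.141/5.81 = 0.369.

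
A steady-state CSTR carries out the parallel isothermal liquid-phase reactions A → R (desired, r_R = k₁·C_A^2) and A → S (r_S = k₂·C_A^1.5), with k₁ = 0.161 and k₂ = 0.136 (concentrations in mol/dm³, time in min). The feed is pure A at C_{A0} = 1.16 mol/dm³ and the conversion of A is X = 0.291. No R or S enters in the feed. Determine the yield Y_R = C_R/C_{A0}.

Exit C_A = C_{A0}(1−X) = 1.16×0.709 = 0.8224 mol/dm³.
In a CSTR the entire volume is at exit conditions, so r_R = 0.161×0.8224^2 = 0.1089 and r_S = 0.136×0.8224^1.5 = 0.1014.
Fraction of consumed A going to R: r_R/(r_R+r_S) = 0.5177.
C_R = 0.5177·C_{A0}·X = 0.5177×1.16×0.291 = 0.175 mol/dm³; Y_R = C_R/C_{A0} = 0.151.

0.151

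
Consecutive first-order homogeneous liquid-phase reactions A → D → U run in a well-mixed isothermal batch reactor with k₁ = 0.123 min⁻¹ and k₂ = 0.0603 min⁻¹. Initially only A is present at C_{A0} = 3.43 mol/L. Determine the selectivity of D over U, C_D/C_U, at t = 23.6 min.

Solving the coupled first-order balances gives C_D(t) = [k₁/(k₂−k₁)]·C_{A0}·(e^(−k₁t) − e^(−k₂t)).
e^(−k₁t) = e^(−0.123×23.6) = e^(−2.903) = 0.05487; e^(−k₂t) = e^(−1.423) = 0.2410.
C_D = 0.123×3.43/(0.0603−0.123) × (0.05487−0.2410) = (-6.729)×(-0.1861) = 1.252 mol/L.
C_A = C_{A0}e^(−k₁t) = 0.1882 mol/L, so C_U = C_{A0}−C_A−C_D = 1.990 mol/L; C_D/C_U = 0.629.

0.629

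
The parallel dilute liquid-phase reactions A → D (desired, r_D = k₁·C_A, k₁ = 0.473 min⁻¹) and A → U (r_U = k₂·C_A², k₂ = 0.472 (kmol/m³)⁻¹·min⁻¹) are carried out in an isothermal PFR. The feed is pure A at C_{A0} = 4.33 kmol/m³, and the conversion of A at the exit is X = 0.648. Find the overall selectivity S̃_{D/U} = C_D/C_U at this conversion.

0.364

C_A = C_{A0}(1−X) = 1.524 kmol/m³.
Along a PFR/batch, dC_D/dC_A = −r_D/(r_D+r_U) = −k₁/(k₁+k₂·C_A).
Integrating from C_{A0} to C_A: C_D = (0.473/0.472)·ln[(0.473+0.472·4.33)/(0.473+0.472·1.52)] = 1.002·ln(2.517/1.192) = 0.7486 kmol/m³.
C_U = (C_{A0}−C_A)−C_D = 2.057 kmol/m³; S̃_{D/U} = 0.7486/2.057 = 0.364.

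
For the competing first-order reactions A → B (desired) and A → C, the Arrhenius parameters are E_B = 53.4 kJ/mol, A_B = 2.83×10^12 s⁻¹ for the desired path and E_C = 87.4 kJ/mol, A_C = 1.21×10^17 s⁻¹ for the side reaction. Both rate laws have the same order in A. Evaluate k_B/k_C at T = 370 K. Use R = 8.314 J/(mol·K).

Since both paths have the same order in A, the concentration cancels and S_{B/C} = k_B/k_C = (A_B/A_C)·exp[(E_C−E_B)/(RT)].
(E_C−E_B)/(RT) = (87.4−53.4)×10³/(8.314×370) = 34000/3076 = 11.05.
k_B/k_C = (2.83×10^12/1.21×10^17)·exp(11.05) = 2.339×10^-5 × 63112 = 1.48.

1.48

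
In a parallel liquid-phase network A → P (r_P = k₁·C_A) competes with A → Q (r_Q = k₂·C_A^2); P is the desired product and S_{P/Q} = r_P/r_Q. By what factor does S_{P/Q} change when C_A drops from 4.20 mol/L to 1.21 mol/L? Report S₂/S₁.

3.47

S_{P/Q} = (k₁/k₂)·C_A⁻¹, so S₂/S₁ = (C_{A,2}/C_{A,1})⁻¹.
= 4.20/1.21 = 3.47.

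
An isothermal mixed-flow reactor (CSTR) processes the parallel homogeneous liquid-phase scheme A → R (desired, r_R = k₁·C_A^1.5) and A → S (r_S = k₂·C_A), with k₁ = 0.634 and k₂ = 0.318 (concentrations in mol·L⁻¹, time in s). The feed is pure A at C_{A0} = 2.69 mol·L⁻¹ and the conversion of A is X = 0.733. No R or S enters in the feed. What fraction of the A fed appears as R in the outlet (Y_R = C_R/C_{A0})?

0.460

Exit C_A = C_{A0}(1−X) = 2.69×0.267 = 0.7182 mol·L⁻¹.
A CSTR operates uniformly at the exit composition, giving r_R = 0.3859 and r_S = 0.2284 (each k·C_A^n at C_A = 0.7182).
Fraction of consumed A going to R: r_R/(r_R+r_S) = 0.6282.
C_R = 0.6282·C_{A0}·X = 0.6282×2.69×0.733 = 1.24 mol·L⁻¹; Y_R = C_R/C_{A0} = 0.460.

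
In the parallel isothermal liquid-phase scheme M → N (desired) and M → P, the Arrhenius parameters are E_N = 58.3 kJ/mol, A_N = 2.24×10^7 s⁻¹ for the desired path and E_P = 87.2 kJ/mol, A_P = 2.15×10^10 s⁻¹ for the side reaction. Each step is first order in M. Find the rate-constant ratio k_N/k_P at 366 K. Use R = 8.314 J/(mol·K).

Since both paths have the same order in M, the concentration cancels and S_{N/P} = k_N/k_P = (A_N/A_P)·exp[(E_P−E_N)/(RT)].
(E_P−E_N)/(RT) = (87.2−58.3)×10³/(8.314×366) = 28900/3043 = 9.497.
k_N/k_P = (2.24×10^7/2.15×10^10)·exp(9.497) = 0.001042 × 13326 = 13.9.

13.9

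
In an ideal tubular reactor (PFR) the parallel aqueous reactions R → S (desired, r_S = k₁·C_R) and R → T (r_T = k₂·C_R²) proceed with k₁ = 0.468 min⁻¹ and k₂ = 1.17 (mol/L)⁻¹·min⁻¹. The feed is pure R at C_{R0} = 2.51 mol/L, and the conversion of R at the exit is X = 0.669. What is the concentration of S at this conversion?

0.344 mol/L

C_R = C_{R0}(1−X) = 0.8308 mol/L.
Along a PFR/batch, dC_S/dC_R = −r_S/(r_S+r_T) = −k₁/(k₁+k₂·C_R).
Integrating from C_{R0} to C_R: C_S = (0.468/1.17)·ln[(0.468+1.17·2.51)/(0.468+1.17·0.831)] = 0.4000·ln(3.405/1.440) = 0.3442 mol/L.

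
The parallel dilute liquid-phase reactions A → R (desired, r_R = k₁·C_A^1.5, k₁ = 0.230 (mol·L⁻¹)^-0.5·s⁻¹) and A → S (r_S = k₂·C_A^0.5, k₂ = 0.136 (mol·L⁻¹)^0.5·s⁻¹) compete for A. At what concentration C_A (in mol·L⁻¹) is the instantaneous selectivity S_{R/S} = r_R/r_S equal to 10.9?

S_{R/S} = (k₁/k₂)·C_A ⇒ C_A = S·k₂/k₁.
= 10.9×0.136/0.230 = 6.45 mol·L⁻¹.

6.45 mol·L⁻¹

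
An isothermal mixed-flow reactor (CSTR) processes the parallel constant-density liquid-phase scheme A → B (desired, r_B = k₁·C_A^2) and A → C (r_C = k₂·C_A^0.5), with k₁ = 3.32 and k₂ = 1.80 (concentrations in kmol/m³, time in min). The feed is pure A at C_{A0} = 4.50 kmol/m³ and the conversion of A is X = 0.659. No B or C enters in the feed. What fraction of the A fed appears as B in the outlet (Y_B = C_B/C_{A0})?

0.513

Exit C_A = C_{A0}(1−X) = 4.50×0.341 = 1.534 kmol/m³.
In a CSTR the entire volume is at exit conditions, so r_B = 3.32×1.534^2 = 7.818 and r_C = 1.80×1.534^0.5 = 2.230.
Fraction of consumed A going to B: r_B/(r_B+r_C) = 0.7781.
C_B = 0.7781·C_{A0}·X = 0.7781×4.50×0.659 = 2.31 kmol/m³; Y_B = C_B/C_{A0} = 0.513.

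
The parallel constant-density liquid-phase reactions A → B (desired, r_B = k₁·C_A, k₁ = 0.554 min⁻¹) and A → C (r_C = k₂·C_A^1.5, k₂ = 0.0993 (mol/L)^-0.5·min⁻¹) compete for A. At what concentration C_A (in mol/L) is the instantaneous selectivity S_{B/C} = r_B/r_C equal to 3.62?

S_{B/C} = (k₁/k₂)·C_A^-0.5 ⇒ C_A = (S·k₂/k₁)^(-2).
= (3.62×0.0993/0.554)^(-2) = (0.6489)^(-2) = 2.38 mol/L.

2.38 mol/L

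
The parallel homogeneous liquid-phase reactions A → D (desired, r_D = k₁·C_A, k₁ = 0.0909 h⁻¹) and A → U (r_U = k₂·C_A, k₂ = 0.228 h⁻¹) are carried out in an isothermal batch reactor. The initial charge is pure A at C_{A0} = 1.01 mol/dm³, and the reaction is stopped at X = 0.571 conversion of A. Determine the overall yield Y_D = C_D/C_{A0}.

0.163

C_A = C_{A0}(1−X) = 0.4333 mol/dm³.
Both paths are first order in A, so the instantaneous fraction to D is constant: dC_D/d(−C_A) = k₁/(k₁+k₂) = 0.2850.
C_D = 0.2850·(C_{A0}−C_A) = 0.2850×0.5767 = 0.164 mol/dm³.
Y_D = C_D/C_{A0} = 0.1644/1.01 = 0.163.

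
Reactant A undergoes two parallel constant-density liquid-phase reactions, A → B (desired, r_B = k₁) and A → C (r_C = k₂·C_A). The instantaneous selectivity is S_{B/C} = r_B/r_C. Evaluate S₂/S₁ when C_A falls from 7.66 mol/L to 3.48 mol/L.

S_{B/C} = (k₁/k₂)·C_A⁻¹, so S₂/S₁ = (C_{A,2}/C_{A,1})⁻¹.
= 7.66/3.48 = 2.20.

2.20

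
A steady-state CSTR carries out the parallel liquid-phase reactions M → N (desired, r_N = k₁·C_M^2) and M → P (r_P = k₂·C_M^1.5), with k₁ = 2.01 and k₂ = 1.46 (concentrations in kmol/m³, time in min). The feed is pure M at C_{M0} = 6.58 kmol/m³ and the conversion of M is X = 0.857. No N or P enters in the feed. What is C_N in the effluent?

3.22 kmol/m³

Exit C_M = C_{M0}(1−X) = 6.58×0.143 = 0.9409 kmol/m³.
In a CSTR the entire volume is at exit conditions, so r_N = 2.01×0.9409^2 = 1.780 and r_P = 1.46×0.9409^1.5 = 1.333.
Fraction of consumed M going to N: r_N/(r_N+r_P) = 0.5718.
C_N = 0.5718·C_{M0}·X = 0.5718×6.58×0.857 = 3.22 kmol/m³.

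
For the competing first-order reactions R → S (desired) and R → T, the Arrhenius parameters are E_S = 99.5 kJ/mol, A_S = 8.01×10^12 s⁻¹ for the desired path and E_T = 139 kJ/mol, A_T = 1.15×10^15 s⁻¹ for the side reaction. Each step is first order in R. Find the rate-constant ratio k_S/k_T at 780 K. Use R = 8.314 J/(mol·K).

3.08

k_S/k_T = (A_S/A_T)·exp[−(E_S−E_T)/(RT)] = (A_S/A_T)·exp[(E_T−E_S)/(RT)].
(E_T−E_S)/(RT) = (139−99.5)×10³/(8.314×780) = 39500/6485 = 6.091.
k_S/k_T = (8.01×10^12/1.15×10^15)·exp(6.091) = 0.006965 × 441.9 = 3.08.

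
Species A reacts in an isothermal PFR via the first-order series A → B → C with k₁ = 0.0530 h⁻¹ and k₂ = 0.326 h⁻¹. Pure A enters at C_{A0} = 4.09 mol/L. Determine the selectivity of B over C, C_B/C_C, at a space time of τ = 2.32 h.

2.29

Solving the coupled first-order balances gives C_B(τ) = [k₁/(k₂−k₁)]·C_{A0}·(e^(−k₁τ) − e^(−k₂τ)).
e^(−k₁τ) = e^(−0.0530×2.32) = e^(−0.1230) = 0.8843; e^(−k₂τ) = e^(−0.7563) = 0.4694.
C_B = 0.0530×4.09/(0.326−0.0530) × (0.8843−0.4694) = 0.7940×0.4149 = 0.3294 mol/L.
C_A = C_{A0}e^(−k₁τ) = 3.617 mol/L, so C_C = C_{A0}−C_A−C_B = 0.1438 mol/L; C_B/C_C = 2.29.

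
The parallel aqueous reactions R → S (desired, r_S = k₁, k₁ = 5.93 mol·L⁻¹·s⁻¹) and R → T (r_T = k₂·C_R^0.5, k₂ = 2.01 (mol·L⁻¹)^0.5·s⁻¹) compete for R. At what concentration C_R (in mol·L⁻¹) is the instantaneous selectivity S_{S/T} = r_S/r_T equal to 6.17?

S_{S/T} = (k₁/k₂)·C_R^-0.5 ⇒ C_R = (S·k₂/k₁)^(-2).
= (6.17×2.01/5.93)^(-2) = (2.091)^(-2) = 0.229 mol·L⁻¹.

0.229 mol·L⁻¹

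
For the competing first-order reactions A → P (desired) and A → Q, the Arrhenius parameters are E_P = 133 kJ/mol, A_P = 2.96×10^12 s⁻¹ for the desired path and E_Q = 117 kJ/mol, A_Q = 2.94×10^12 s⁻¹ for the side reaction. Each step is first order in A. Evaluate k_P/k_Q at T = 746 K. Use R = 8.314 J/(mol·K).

0.0763

k_P/k_Q = (A_P/A_Q)·exp[−(E_P−E_Q)/(RT)] = (A_P/A_Q)·exp[(E_Q−E_P)/(RT)].
(E_Q−E_P)/(RT) = (117−133)×10³/(8.314×746) = -16000/6202 = -2.580.
k_P/k_Q = (2.96×10^12/2.94×10^12)·exp(-2.580) = 1.007 × 0.07580 = 0.0763.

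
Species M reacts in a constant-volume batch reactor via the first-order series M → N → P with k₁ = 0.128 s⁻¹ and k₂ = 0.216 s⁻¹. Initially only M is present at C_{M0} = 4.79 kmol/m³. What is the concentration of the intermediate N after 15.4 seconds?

0.720 kmol/m³

For first-order series with pure M initially, C_N(t) = k₁C_{M0}/(k₂−k₁)·(e^(−k₁t) − e^(−k₂t)).
e^(−k₁t) = e^(−0.128×15.4) = e^(−1.971) = 0.1393; e^(−k₂t) = e^(−3.326) = 0.03592.
C_N = 0.128×4.79/(0.216−0.128) × (0.1393−0.03592) = 6.967×0.1034 = 0.7202 kmol/m³.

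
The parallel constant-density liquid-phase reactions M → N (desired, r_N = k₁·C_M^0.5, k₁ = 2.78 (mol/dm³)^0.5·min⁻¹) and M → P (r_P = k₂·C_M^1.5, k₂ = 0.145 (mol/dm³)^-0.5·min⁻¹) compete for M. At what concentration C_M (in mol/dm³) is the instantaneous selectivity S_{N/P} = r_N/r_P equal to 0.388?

49.4 mol/dm³

S_{N/P} = (k₁/k₂)·C_M⁻¹ ⇒ C_M = (S·k₂/k₁)^(-1).
= (0.388×0.145/2.78)^(-1) = (0.02024)^(-1) = 49.4 mol/dm³.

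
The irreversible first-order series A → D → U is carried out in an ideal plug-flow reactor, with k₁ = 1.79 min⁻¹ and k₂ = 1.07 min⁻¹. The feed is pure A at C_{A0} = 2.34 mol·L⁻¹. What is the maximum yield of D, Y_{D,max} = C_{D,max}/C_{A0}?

For a first-order series the maximum intermediate yield is C_{D,max}/C_{A0} = (k₁/k₂)^[k₂/(k₂−k₁)].
= (1.79/1.07)^(1.07/(1.07−1.79)) = (1.673)^(-1.486) = 0.4655.

0.465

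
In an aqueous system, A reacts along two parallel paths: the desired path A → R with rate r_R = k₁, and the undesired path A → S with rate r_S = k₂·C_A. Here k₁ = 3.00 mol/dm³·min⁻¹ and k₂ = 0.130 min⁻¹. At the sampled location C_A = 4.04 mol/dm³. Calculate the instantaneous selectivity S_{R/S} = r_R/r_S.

S_{R/S} = r_R/r_S = (k₁)/(k₂·C_A) = (k₁/k₂)·C_A⁻¹.
= (3.00) / (0.130×4.040) = 3.000/0.5252 = 5.71.
The undesired path is higher order in A, so low C_A (CSTR or dilute feed) favours R.

5.71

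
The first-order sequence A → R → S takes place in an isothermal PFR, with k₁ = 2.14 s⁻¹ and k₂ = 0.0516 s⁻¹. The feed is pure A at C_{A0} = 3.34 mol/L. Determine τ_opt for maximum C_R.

1.78 s

For first-order series the maximum of C_R occurs at τ_opt = ln(k₂/k₁)/(k₂−k₁).
= ln(0.0516/2.14)/(0.0516−2.14) = ln(0.02411)/-2.088 = -3.725/-2.088 = 1.78 s.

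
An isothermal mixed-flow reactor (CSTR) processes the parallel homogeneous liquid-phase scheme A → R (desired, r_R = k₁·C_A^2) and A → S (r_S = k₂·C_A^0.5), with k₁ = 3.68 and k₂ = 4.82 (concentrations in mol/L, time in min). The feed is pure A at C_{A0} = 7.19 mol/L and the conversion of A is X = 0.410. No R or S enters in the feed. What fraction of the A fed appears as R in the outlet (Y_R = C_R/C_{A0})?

Exit C_A = C_{A0}(1−X) = 7.19×0.590 = 4.242 mol/L.
A CSTR operates uniformly at the exit composition, giving r_R = 66.22 and r_S = 9.927 (each k·C_A^n at C_A = 4.242).
Fraction of consumed A going to R: r_R/(r_R+r_S) = 0.8696.
C_R = 0.8696·C_{A0}·X = 0.8696×7.19×0.410 = 2.56 mol/L; Y_R = C_R/C_{A0} = 0.357.

0.357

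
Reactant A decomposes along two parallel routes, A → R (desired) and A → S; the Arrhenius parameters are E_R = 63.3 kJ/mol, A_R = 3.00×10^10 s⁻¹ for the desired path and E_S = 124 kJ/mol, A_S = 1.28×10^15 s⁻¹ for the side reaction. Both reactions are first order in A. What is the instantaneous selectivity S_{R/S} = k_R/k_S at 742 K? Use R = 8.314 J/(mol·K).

k_R/k_S = (A_R/A_S)·exp[−(E_R−E_S)/(RT)] = (A_R/A_S)·exp[(E_S−E_R)/(RT)].
(E_S−E_R)/(RT) = (124−63.3)×10³/(8.314×742) = 60700/6169 = 9.840.
k_R/k_S = (3.00×10^10/1.28×10^15)·exp(9.840) = 2.344×10^-5 × 18761 = 0.440.
Since E_R < E_S, lowering the temperature improves selectivity toward R.

0.440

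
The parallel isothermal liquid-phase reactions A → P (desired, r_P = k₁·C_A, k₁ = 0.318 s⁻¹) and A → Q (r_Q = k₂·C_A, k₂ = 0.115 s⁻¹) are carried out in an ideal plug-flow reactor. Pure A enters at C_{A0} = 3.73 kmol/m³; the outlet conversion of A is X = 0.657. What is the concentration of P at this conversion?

1.80 kmol/m³

C_A = C_{A0}(1−X) = 1.279 kmol/m³.
Both paths are first order in A, so the instantaneous fraction to P is constant: dC_P/d(−C_A) = k₁/(k₁+k₂) = 0.7344.
C_P = 0.7344·(C_{A0}−C_A) = 0.7344×2.451 = 1.80 kmol/m³.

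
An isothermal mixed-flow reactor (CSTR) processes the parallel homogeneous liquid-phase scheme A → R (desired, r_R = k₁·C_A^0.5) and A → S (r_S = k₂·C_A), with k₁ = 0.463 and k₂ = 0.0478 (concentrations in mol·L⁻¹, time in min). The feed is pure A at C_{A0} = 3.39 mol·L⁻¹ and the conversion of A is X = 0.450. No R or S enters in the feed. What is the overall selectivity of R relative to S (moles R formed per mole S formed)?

7.09

Exit C_A = C_{A0}(1−X) = 3.39×0.550 = 1.865 mol·L⁻¹.
A CSTR operates uniformly at the exit composition, giving r_R = 0.6322 and r_S = 0.08912 (each k·C_A^n at C_A = 1.865).
Overall selectivity = C_R/C_S = r_Rτ/(r_Sτ) = r_R/r_S = 7.09.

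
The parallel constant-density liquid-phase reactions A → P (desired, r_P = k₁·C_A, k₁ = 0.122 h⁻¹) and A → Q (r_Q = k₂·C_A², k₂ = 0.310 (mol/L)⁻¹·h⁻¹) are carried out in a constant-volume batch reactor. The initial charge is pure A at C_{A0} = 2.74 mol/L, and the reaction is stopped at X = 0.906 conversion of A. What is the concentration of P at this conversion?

C_A = C_{A0}(1−X) = 0.2576 mol/L.
Along a PFR/batch, dC_P/dC_A = −r_P/(r_P+r_Q) = −k₁/(k₁+k₂·C_A).
Integrating from C_{A0} to C_A: C_P = (0.122/0.310)·ln[(0.122+0.310·2.74)/(0.122+0.310·0.258)] = 0.3935·ln(0.9714/0.2018) = 0.6184 mol/L.

0.618 mol/L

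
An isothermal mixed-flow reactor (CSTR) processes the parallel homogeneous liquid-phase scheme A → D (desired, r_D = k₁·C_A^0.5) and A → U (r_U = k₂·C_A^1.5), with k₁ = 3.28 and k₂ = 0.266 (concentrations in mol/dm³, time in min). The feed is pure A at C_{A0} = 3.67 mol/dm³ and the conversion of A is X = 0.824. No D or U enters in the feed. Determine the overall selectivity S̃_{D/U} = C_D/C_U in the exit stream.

19.1

Exit C_A = C_{A0}(1−X) = 3.67×0.176 = 0.6459 mol/dm³.
A CSTR operates uniformly at the exit composition, giving r_D = 2.636 and r_U = 0.1381 (each k·C_A^n at C_A = 0.6459).
Overall selectivity = C_D/C_U = r_Dτ/(r_Uτ) = r_D/r_U = 19.1.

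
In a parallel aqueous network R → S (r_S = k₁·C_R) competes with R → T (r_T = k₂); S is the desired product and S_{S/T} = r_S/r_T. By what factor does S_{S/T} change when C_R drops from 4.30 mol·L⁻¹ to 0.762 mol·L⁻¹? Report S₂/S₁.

S_{S/T} = (k₁/k₂)·C_R, so S₂/S₁ = (C_{R,2}/C_{R,1}).
= 0.762/4.30 = 0.177.
Selectivity toward S falls as C_R falls — high-concentration operation is favoured.

0.177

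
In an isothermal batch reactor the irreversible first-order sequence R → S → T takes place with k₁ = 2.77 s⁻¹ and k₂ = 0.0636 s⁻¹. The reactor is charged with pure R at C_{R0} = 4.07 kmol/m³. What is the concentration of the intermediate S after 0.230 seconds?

The intermediate concentration in a first-order A→B→C sequence is C_S = k₁C_{R0}(e^(−k₁t) − e^(−k₂t))/(k₂−k₁).
e^(−k₁t) = e^(−2.77×0.230) = e^(−0.6371) = 0.5288; e^(−k₂t) = e^(−0.01463) = 0.9855.
C_S = 2.77×4.07/(0.0636−2.77) × (0.5288−0.9855) = (-4.166)×(-0.4567) = 1.902 kmol/m³.

1.90 kmol/m³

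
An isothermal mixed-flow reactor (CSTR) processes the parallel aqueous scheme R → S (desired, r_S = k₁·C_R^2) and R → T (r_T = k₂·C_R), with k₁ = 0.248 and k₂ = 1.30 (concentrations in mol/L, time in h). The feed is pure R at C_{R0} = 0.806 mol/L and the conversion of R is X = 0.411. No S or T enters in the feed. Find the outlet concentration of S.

0.0275 mol/L

Exit C_R = C_{R0}(1−X) = 0.806×0.589 = 0.4747 mol/L.
A CSTR operates uniformly at the exit composition, giving r_S = 0.05589 and r_T = 0.6172 (each k·C_R^n at C_R = 0.4747).
Fraction of consumed R going to S: r_S/(r_S+r_T) = 0.08304.
C_S = 0.08304·C_{R0}·X = 0.08304×0.806×0.411 = 0.0275 mol/L.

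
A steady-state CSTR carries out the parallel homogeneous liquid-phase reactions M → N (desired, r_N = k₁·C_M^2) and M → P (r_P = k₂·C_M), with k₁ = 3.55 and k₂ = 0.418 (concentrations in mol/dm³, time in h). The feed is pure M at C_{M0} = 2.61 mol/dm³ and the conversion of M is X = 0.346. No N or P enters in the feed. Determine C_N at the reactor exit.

Exit C_M = C_{M0}(1−X) = 2.61×0.654 = 1.707 mol/dm³.
A CSTR operates uniformly at the exit composition, giving r_N = 10.34 and r_P = 0.7135 (each k·C_M^n at C_M = 1.707).
Fraction of consumed M going to N: r_N/(r_N+r_P) = 0.9355.
C_N = 0.9355·C_{M0}·X = 0.9355×2.61×0.346 = 0.845 mol/dm³.

0.845 mol/dm³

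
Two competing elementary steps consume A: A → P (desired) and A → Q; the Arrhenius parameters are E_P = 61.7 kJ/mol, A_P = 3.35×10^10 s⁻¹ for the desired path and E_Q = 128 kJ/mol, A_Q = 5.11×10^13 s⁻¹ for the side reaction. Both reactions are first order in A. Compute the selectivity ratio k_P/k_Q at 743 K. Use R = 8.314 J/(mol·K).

Since both paths have the same order in A, the concentration cancels and S_{P/Q} = k_P/k_Q = (A_P/A_Q)·exp[(E_Q−E_P)/(RT)].
(E_Q−E_P)/(RT) = (128−61.7)×10³/(8.314×743) = 66300/6177 = 10.73.
k_P/k_Q = (3.35×10^10/5.11×10^13)·exp(10.73) = 6.556×10^-4 × 45837 = 30.0.
Since E_P < E_Q, lowering the temperature improves selectivity toward P.

30.0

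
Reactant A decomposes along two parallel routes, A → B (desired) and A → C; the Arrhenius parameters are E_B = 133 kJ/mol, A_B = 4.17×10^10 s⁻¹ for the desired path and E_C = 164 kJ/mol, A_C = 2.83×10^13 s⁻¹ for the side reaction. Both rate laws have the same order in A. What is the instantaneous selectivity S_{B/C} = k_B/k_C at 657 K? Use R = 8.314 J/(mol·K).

k_B/k_C = (A_B/A_C)·exp[−(E_B−E_C)/(RT)] = (A_B/A_C)·exp[(E_C−E_B)/(RT)].
(E_C−E_B)/(RT) = (164−133)×10³/(8.314×657) = 31000/5462 = 5.675.
k_B/k_C = (4.17×10^10/2.83×10^13)·exp(5.675) = 0.001473 × 291.6 = 0.430.

0.430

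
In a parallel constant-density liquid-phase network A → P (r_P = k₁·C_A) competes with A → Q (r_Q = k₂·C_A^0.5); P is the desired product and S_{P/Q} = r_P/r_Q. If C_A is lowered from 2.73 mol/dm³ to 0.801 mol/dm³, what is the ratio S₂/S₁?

0.542

S_{P/Q} = (k₁/k₂)·C_A^0.5, so S₂/S₁ = (C_{A,2}/C_{A,1})^0.5.
= (0.801/2.73)^0.5 = (0.2934)^0.5 = 0.542.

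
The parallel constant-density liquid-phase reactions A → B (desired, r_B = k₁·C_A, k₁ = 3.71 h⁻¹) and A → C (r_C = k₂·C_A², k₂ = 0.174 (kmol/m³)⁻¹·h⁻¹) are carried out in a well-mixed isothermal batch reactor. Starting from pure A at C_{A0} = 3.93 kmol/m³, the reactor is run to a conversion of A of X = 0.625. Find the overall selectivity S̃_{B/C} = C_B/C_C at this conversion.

7.95

C_A = C_{A0}(1−X) = 1.474 kmol/m³.
Along a PFR/batch, dC_B/dC_A = −r_B/(r_B+r_C) = −k₁/(k₁+k₂·C_A).
Integrating from C_{A0} to C_A: C_B = (3.71/0.174)·ln[(3.71+0.174·3.93)/(3.71+0.174·1.47)] = 21.32·ln(4.394/3.966) = 2.182 kmol/m³.
C_C = (C_{A0}−C_A)−C_B = 0.2743 kmol/m³; S̃_{B/C} = 2.182/0.2743 = 7.95.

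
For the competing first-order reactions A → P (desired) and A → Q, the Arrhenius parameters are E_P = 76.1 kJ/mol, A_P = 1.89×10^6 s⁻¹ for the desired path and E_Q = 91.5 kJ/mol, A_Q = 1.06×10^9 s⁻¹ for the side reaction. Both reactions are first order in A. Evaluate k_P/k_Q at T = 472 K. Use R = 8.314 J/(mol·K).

0.0903

With equal orders, S_{P/Q} = k_P/k_Q = (A_P/A_Q)·exp[(E_Q−E_P)/(RT)].
(E_Q−E_P)/(RT) = (91.5−76.1)×10³/(8.314×472) = 15400/3924 = 3.924.
k_P/k_Q = (1.89×10^6/1.06×10^9)·exp(3.924) = 0.001783 × 50.62 = 0.0903.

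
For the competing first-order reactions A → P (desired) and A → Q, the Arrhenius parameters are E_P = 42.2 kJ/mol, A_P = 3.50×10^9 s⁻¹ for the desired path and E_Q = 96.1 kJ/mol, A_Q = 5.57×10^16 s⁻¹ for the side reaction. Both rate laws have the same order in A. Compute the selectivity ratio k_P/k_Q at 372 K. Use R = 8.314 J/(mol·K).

2.33

Since both paths have the same order in A, the concentration cancels and S_{P/Q} = k_P/k_Q = (A_P/A_Q)·exp[(E_Q−E_P)/(RT)].
(E_Q−E_P)/(RT) = (96.1−42.2)×10³/(8.314×372) = 53900/3093 = 17.43.
k_P/k_Q = (3.50×10^9/5.57×10^16)·exp(17.43) = 6.284×10^-8 × 3.704×10^7 = 2.33.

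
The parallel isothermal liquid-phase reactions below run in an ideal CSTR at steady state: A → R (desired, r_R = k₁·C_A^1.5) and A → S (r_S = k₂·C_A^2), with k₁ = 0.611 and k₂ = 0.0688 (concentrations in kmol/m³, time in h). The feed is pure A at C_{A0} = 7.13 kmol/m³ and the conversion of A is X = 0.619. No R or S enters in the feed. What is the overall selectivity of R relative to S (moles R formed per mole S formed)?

5.39

Exit C_A = C_{A0}(1−X) = 7.13×0.381 = 2.717 kmol/m³.
In a CSTR the entire volume is at exit conditions, so r_R = 0.611×2.717^1.5 = 2.736 and r_S = 0.0688×2.717^2 = 0.5077.
Overall selectivity = C_R/C_S = r_Rτ/(r_Sτ) = r_R/r_S = 5.39.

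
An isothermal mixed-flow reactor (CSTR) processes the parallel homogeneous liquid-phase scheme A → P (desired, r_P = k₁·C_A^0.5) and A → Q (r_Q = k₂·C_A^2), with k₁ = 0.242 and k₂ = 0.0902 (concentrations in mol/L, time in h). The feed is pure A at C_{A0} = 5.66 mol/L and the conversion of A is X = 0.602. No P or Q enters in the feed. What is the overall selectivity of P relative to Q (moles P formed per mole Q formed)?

0.794

Exit C_A = C_{A0}(1−X) = 5.66×0.398 = 2.253 mol/L.
In a CSTR the entire volume is at exit conditions, so r_P = 0.242×2.253^0.5 = 0.3632 and r_Q = 0.0902×2.253^2 = 0.4577.
Overall selectivity = C_P/C_Q = r_Pτ/(r_Qτ) = r_P/r_Q = 0.794.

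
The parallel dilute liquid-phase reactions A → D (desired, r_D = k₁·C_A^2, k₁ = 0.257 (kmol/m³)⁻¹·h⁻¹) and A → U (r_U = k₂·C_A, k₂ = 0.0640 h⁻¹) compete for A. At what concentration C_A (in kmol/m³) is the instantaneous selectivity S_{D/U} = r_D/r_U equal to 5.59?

1.39 kmol/m³

S_{D/U} = (k₁/k₂)·C_A ⇒ C_A = S·k₂/k₁.
= 5.59×0.0640/0.257 = 1.39 kmol/m³.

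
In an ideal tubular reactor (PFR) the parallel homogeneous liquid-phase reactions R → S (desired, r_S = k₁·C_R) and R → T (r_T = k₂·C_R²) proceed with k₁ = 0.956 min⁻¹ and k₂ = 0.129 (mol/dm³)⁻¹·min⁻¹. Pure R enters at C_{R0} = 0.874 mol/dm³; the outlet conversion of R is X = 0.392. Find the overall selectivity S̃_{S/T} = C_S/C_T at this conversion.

C_R = C_{R0}(1−X) = 0.5314 mol/dm³.
Along a PFR/batch, dC_S/dC_R = −r_S/(r_S+r_T) = −k₁/(k₁+k₂·C_R).
Integrating from C_{R0} to C_R: C_S = (0.956/0.129)·ln[(0.956+0.129·0.874)/(0.956+0.129·0.531)] = 7.411·ln(1.069/1.025) = 0.3130 mol/dm³.
C_T = (C_{R0}−C_R)−C_S = 0.02963 mol/dm³; S̃_{S/T} = 0.3130/0.02963 = 10.6.

10.6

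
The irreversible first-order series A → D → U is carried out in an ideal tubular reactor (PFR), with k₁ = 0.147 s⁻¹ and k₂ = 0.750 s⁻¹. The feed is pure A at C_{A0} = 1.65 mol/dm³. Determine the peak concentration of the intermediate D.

0.217 mol/dm³

For a first-order series the maximum intermediate yield is C_{D,max}/C_{A0} = (k₁/k₂)^[k₂/(k₂−k₁)].
= (0.147/0.750)^(0.750/(0.750−0.147)) = (0.1960)^(1.244) = 0.1317.
C_{D,max} = 0.1317×1.65 = 0.217 mol/dm³.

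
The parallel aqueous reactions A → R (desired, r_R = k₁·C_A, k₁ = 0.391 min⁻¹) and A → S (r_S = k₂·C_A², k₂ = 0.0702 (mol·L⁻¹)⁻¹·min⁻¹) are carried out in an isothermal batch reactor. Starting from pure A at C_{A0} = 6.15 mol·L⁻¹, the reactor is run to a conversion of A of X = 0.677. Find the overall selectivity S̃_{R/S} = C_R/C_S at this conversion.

C_A = C_{A0}(1−X) = 1.986 mol·L⁻¹.
Along a PFR/batch, dC_R/dC_A = −r_R/(r_R+r_S) = −k₁/(k₁+k₂·C_A).
Integrating from C_{A0} to C_A: C_R = (0.391/0.0702)·ln[(0.391+0.0702·6.15)/(0.391+0.0702·1.99)] = 5.570·ln(0.8227/0.5304) = 2.445 mol·L⁻¹.
C_S = (C_{A0}−C_A)−C_R = 1.719 mol·L⁻¹; S̃_{R/S} = 2.445/1.719 = 1.42.

1.42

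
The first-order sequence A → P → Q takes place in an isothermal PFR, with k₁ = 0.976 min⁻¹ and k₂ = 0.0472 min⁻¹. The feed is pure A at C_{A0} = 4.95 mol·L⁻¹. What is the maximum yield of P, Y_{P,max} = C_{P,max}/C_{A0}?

At the optimum, C_{P,max}/C_{A0} = (k₁/k₂)^[k₂/(k₂−k₁)].
= (0.976/0.0472)^(0.0472/(0.0472−0.976)) = (20.68)^(-0.05082) = 0.8573.

0.857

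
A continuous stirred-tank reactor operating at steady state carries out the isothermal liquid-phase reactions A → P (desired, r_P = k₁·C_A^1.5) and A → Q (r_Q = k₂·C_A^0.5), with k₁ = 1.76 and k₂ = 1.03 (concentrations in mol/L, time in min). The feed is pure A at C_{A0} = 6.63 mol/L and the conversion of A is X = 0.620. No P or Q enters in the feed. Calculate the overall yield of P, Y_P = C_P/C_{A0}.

0.503

Exit C_A = C_{A0}(1−X) = 6.63×0.380 = 2.519 mol/L.
A CSTR operates uniformly at the exit composition, giving r_P = 7.038 and r_Q = 1.635 (each k·C_A^n at C_A = 2.519).
Fraction of consumed A going to P: r_P/(r_P+r_Q) = 0.8115.
C_P = 0.8115·C_{A0}·X = 0.8115×6.63×0.620 = 3.34 mol/L; Y_P = C_P/C_{A0} = 0.503.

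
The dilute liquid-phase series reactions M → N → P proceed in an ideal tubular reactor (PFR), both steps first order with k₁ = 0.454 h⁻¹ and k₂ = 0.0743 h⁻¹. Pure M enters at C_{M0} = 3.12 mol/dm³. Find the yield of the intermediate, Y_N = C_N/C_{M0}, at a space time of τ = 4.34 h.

Solving the coupled first-order balances gives C_N(τ) = [k₁/(k₂−k₁)]·C_{M0}·(e^(−k₁τ) − e^(−k₂τ)).
e^(−k₁τ) = e^(−0.454×4.34) = e^(−1.970) = 0.1394; e^(−k₂τ) = e^(−0.3225) = 0.7244.
C_N = 0.454×3.12/(0.0743−0.454) × (0.1394−0.7244) = (-3.731)×(-0.5850) = 2.182 mol/dm³.
Y_N = C_N/C_{M0} = 2.182/3.12 = 0.699.

0.699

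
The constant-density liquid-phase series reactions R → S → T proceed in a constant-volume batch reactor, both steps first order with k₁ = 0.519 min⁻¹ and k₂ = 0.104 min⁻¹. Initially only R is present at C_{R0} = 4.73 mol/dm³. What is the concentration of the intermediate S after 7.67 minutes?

The intermediate concentration in a first-order A→B→C sequence is C_S = k₁C_{R0}(e^(−k₁t) − e^(−k₂t))/(k₂−k₁).
e^(−k₁t) = e^(−0.519×7.67) = e^(−3.981) = 0.01867; e^(−k₂t) = e^(−0.7977) = 0.4504.
C_S = 0.519×4.73/(0.104−0.519) × (0.01867−0.4504) = (-5.915)×(-0.4317) = 2.554 mol/dm³.

2.55 mol/dm³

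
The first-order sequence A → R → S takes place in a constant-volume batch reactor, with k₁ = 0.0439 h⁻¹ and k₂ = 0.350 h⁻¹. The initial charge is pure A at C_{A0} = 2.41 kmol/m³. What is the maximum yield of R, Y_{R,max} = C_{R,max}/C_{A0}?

Evaluating C_R at t_opt = ln(k₂/k₁)/(k₂−k₁) gives C_{R,max}/C_{A0} = (k₁/k₂)^[k₂/(k₂−k₁)].
= (0.0439/0.350)^(0.350/(0.350−0.0439)) = (0.1254)^(1.143) = 0.09313.

0.0931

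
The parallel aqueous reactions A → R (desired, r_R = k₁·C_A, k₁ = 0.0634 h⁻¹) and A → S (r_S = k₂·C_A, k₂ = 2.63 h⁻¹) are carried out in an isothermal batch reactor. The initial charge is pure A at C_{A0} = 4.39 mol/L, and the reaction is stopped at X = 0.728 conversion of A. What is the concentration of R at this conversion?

C_A = C_{A0}(1−X) = 1.194 mol/L.
Both paths are first order in A, so the instantaneous fraction to R is constant: dC_R/d(−C_A) = k₁/(k₁+k₂) = 0.02354.
C_R = 0.02354·(C_{A0}−C_A) = 0.02354×3.196 = 0.0752 mol/L.

0.0752 mol/L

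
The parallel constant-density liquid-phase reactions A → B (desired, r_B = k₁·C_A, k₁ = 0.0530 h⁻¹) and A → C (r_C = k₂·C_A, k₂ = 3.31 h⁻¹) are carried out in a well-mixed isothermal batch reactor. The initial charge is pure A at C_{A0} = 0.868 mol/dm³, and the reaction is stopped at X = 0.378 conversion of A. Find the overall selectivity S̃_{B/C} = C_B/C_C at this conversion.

0.0160

C_A = C_{A0}(1−X) = 0.5399 mol/dm³.
Both paths are first order in A, so the instantaneous fraction to B is constant: dC_B/d(−C_A) = k₁/(k₁+k₂) = 0.01576.
C_B = 0.01576·(C_{A0}−C_A) = 0.01576×0.3281 = 0.00517 mol/dm³.
C_C = (C_{A0}−C_A)−C_B = 0.3229 mol/dm³; S̃_{B/C} = 0.005171/0.3229 = 0.0160.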